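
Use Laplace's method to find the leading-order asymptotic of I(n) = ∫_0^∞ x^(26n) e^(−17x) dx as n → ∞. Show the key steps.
I(n) ~ (sqrt(2π·26n) / 17) · (26n/(17e))^(26n)

Write the integrand as exp(26n ln x − 17x) and set f(x) = 26n ln x − 17x. Then f'(x) = 26n/x − 17 = 0 at x* = 26n/17, and f''(x*) = −26n/x*^2 = −17^2/(26n). Laplace's method (interior maximum) gives
  I(n) ~ e^(f(x*)) · sqrt(2π / |f''(x*)|)
        = exp(26n ln(26n/17) − 26n) · sqrt(2π · 26n / 17^2)
        = (26n/17)^(26n) e^(−26n) · sqrt(2π·26n) / 17
        = (sqrt(2π·26n) / 17) · (26n/(17e))^(26n).
This matches Γ(26n+1)/17^(26n+1) with Stirling applied to Γ.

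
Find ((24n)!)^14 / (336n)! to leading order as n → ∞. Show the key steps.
((24n)!)^14/(336n)! ~ ((2π·24n)^(13/2) / sqrt(14)) · 14^(−14·24n)  →  0

Write N = 24n. Stirling: N! ~ sqrt(2π N)(N/e)^N and (14N)! ~ sqrt(2π·14N)·(14N/e)^(14N).
  (N!)^14/(14N)! ~ (2π N)^(14/2) (N/e)^(14N) / [sqrt(2π·14N) (14N/e)^(14N)]
     = (2π N)^(14/2) / sqrt(2π·14N) · (N/(14N))^(14N)
     = (2π N)^((14−1)/2) / sqrt(14) · 14^(−14N).
Since 14^14 > 1, the factor 14^(−14N) decays exponentially, so the ratio → 0. Substituting N = 24n gives the stated form.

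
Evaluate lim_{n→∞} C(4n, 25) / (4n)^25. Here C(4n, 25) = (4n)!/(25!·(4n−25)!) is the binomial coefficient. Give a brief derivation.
lim = 1/25! = 1/15511210043330985984000000

With N = 4n → ∞: C(N, 25) / N^25 = [N(N−1)…(N−24)] / (25! · N^25) = (1/25!) · 1 · (1 − 1/(4n)) · … · (1 − 24/(4n)). Each factor → 1 as N → ∞, so the limit is 1/25! = 1/15511210043330985984000000.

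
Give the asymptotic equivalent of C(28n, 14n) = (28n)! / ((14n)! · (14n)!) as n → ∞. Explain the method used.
C(28n, 14n) ~ (4)^(14n) · sqrt(1/(π·14n))

Write N = 14n. Apply Stirling to each factorial:
  (2N)! ~ sqrt(2π·2N) · (2N/e)^(2N),
  N! ~ sqrt(2π N) · (N/e)^N,
  (1N)! ~ sqrt(2π·1N) · (1N/e)^(1N).
The exponential factors combine to (2N)^(2N) / (N^N · (1N)^(1N)) = 2^(2N)/1^(1N) = (2^2/1^1)^N = (4)^N.
The square-root prefactors combine to sqrt(2π·2N) / (sqrt(2π N)·sqrt(2π·1N)) = sqrt(2 / (2π·1·N)) = sqrt(1/(π·14n)).
Substituting N = 14n: C(28n, 14n) ~ (4)^(14n) · sqrt(1/(π·14n)).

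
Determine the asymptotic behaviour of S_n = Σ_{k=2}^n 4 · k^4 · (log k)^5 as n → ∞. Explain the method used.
S_n ~ 4 · n^5 · (log n)^5 / 5

By integral comparison, S_n = ∫_1^n 4 · x^4 · (log x)^5 dx + O(n^4 · (log n)^5). For the integral, the leading term of ∫_1^n x^4 (log x)^5 dx is n^5/5 · (log n)^5 (by repeated integration by parts; each step lowers the log-exponent and produces a relatively O(1/log n) correction). Hence S_n ~ 4 · n^5 · (log n)^5 / 5.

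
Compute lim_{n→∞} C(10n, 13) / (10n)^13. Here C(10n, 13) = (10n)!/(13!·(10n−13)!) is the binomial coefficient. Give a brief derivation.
lim = 1/13! = 1/6227020800

With N = 10n → ∞: C(N, 13) / N^13 = [N(N−1)…(N−12)] / (13! · N^13) = (1/13!) · 1 · (1 − 1/(10n)) · … · (1 − 12/(10n)). Each factor → 1 as N → ∞, so the limit is 1/13! = 1/6227020800.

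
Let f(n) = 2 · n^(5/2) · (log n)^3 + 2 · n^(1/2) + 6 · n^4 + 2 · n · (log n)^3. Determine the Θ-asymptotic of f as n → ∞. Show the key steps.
f(n) ∈ Θ(n^4)

Compare the terms by growth order. For large n, n^a · (log n)^b dominates n^a' · (log n)^b' iff a > a', or (a = a' and b > b'). Ranking the 4 terms shows the dominant one is 6 · n^4. Hence f(n) ∈ Θ(n^4).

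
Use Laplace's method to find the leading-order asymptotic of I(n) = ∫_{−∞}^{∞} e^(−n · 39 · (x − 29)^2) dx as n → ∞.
I(n) = sqrt(π/(39n))

Here φ(x) = 39 · (x − 29)^2 has its unique minimum at x* = 29 with φ(x*) = 0 and φ''(x*) = 78. Laplace's method gives
  I(n) ~ e^(−n φ(x*)) · sqrt(2π / (n · φ''(x*))) = sqrt(2π / (78n)) = sqrt(π/(39n)).
This is exact: substituting u = (x − 29)·sqrt(39n) gives I(n) = (1/sqrt(39n)) ∫_{−∞}^{∞} e^(−u^2) du = sqrt(π/(39n)).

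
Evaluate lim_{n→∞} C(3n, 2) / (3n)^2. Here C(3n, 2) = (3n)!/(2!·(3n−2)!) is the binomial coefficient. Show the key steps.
lim = 1/2! = 1/2

With N = 3n → ∞: C(N, 2) / N^2 = [N(N−1)…(N−1)] / (2! · N^2) = (1/2!) · 1 · (1 − 1/(3n)). Each factor → 1 as N → ∞, so the limit is 1/2! = 1/2.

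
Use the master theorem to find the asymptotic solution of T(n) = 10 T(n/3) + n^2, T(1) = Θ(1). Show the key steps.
T(n) = Θ(n^(log_3 10))

Master theorem: compare f(n) = n^2 to n^(log_3 10) where log_3 10 ≈ 2.096. Since 2 < log_3 10, we have f(n) = O(n^(log_3 10 − ε)) for some ε > 0 — Case 1. Hence T(n) = Θ(n^(log_3 10)).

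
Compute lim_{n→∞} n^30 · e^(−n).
lim = 0

Exponentials with base > 1 dominate every fixed polynomial: for any fixed c, n^c / e^n → 0 as n → ∞ (e.g. by the ratio test, or since e^n grows faster than any power of n). Hence n^30 · e^(−n) = n^30 / e^n → 0.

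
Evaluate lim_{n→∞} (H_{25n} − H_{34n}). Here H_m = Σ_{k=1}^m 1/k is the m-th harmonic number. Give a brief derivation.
lim = ln(25/34)

Euler-Maclaurin gives H_m = ln m + γ + 1/(2m) + O(1/m^2). The γ and O(1/m) terms cancel in the difference:
  H_{25n} − H_{34n} = ln(25n) − ln(34n) + O(1/n) = ln(25/34) + O(1/n).
Hence the limit is ln(25/34).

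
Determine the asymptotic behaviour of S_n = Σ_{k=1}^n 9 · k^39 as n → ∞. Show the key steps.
S_n ~ 9 · n^40 / 40

By integral comparison (Euler-Maclaurin), Σ_{k=1}^n 9 · k^39 = 9 · ∫_0^n x^39 dx + O(n^39) = 9 · n^40/40 + O(n^39). (Equivalently, Faulhaber's formula gives the same leading term.)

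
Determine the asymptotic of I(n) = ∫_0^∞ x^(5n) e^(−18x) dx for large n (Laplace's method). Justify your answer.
I(n) ~ (sqrt(2π·5n) / 18) · (5n/(18e))^(5n)

Write the integrand as exp(5n ln x − 18x) and set f(x) = 5n ln x − 18x. Then f'(x) = 5n/x − 18 = 0 at x* = 5n/18, and f''(x*) = −5n/x*^2 = −18^2/(5n). Laplace's method (interior maximum) gives
  I(n) ~ e^(f(x*)) · sqrt(2π / |f''(x*)|)
        = exp(5n ln(5n/18) − 5n) · sqrt(2π · 5n / 18^2)
        = (5n/18)^(5n) e^(−5n) · sqrt(2π·5n) / 18
        = (sqrt(2π·5n) / 18) · (5n/(18e))^(5n).
This matches Γ(5n+1)/18^(5n+1) with Stirling applied to Γ.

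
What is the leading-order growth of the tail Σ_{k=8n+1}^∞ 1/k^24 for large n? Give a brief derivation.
Σ_{k>8n} 1/k^24 ~ 1/(23 · (8n)^23)

Compare to the integral: ∫_{8n}^∞ x^(−24) dx = [−x^(−23)/23]_{8n}^∞ = 1/((24−1)·(8n)^23). Euler-Maclaurin then gives
  Σ_{k>8n} 1/k^24 = ∫_{8n}^∞ dx/x^24 − 1/(2·(8n)^24) + O(1/(8n)^25).
(Equivalently this is ζ(24) − Σ_{k≤8n} 1/k^24.)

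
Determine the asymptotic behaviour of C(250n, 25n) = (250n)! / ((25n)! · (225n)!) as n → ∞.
C(250n, 25n) ~ (10000000000/387420489)^(25n) · sqrt(5/(9π·25n))

Write N = 25n. Apply Stirling to each factorial:
  (10N)! ~ sqrt(2π·10N) · (10N/e)^(10N),
  N! ~ sqrt(2π N) · (N/e)^N,
  (9N)! ~ sqrt(2π·9N) · (9N/e)^(9N).
The exponential factors combine to (10N)^(10N) / (N^N · (9N)^(9N)) = 10^(10N)/9^(9N) = (10^10/9^9)^N = (10000000000/387420489)^N.
The square-root prefactors combine to sqrt(2π·10N) / (sqrt(2π N)·sqrt(2π·9N)) = sqrt(10 / (2π·9·N)) = sqrt(5/(9π·25n)).
Substituting N = 25n: C(250n, 25n) ~ (10000000000/387420489)^(25n) · sqrt(5/(9π·25n)).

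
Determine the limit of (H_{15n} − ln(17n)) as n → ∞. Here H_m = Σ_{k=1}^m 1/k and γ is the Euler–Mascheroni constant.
lim = ln(15/17) + γ

By Euler-Maclaurin, H_m = ln m + γ + O(1/m). So
  H_{15n} − ln(17n) = ln(15n) + γ − ln(17n) + O(1/n)
                       = ln(15/17) + γ + O(1/n).
Hence the limit is ln(15/17) + γ.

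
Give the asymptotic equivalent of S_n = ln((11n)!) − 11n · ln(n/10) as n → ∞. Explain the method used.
S_n ~ 11n · (ln 110 − 1) + O(ln n)

Stirling: ln((11n)!) = 11n ln(11n) − 11n + O(ln n).
  S_n = 11n ln(11n) − 11n − 11n ln(n/10) + O(ln n)
      = 11n ln(11n) − 11n ln n + 11n ln 10 − 11n + O(ln n)
      = 11n ln 11 + 11n ln 10 − 11n + O(ln n)
      = 11n (ln 110 − 1) + O(ln n).
Numerically ln(110) − 1 ≈ 3.7005.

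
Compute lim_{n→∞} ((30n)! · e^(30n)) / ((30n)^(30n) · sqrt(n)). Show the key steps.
lim = sqrt(2π·30)

Stirling: (30n)! ~ sqrt(2π·30n) · (30n/e)^(30n). Hence
  (30n)! · e^(30n) / (30n)^(30n) ~ sqrt(2π·30n).
Dividing by sqrt(n): sqrt(2π·30n) / sqrt(n) = sqrt(2π·30) · n^((1−1)/2), so the limit is sqrt(2π·30).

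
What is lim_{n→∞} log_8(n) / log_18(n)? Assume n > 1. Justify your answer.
lim = ln(18) / ln(8) = log_8(18)

Change of base: log_8(n) = ln n / ln 8 and log_18(n) = ln n / ln 18. The ratio is (ln n / ln 8) · (ln 18 / ln n) = ln 18 / ln 8, a constant independent of n. So the limit is ln 18 / ln 8 = log_8(18).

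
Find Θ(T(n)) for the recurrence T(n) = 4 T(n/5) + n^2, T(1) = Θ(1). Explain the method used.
T(n) = Θ(n^2)

log_5 4 ≈ 0.861. f(n) = n^2 dominates n^(log_5 4) since 2 > 0.861, and the regularity condition a·f(n/b) = 4·(n/5)^2 = (4/25)·n^2 ≤ c·f(n) holds with c = 4/25 ≈ 0.16 < 1. So this is Case 3: T(n) = Θ(f(n)) = Θ(n^2).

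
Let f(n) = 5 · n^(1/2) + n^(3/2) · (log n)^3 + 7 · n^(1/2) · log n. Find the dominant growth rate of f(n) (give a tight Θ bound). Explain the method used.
f(n) ∈ Θ(n^(3/2) · (log n)^3)

Compare the terms by growth order. For large n, n^a · (log n)^b dominates n^a' · (log n)^b' iff a > a', or (a = a' and b > b'). Ranking the 3 terms shows the dominant one is n^(3/2) · (log n)^3. Hence f(n) ∈ Θ(n^(3/2) · (log n)^3).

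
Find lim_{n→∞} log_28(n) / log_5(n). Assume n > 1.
lim = ln(5) / ln(28) = log_28(5)

Change of base: log_28(n) = ln n / ln 28 and log_5(n) = ln n / ln 5. The ratio is (ln n / ln 28) · (ln 5 / ln n) = ln 5 / ln 28, a constant independent of n. So the limit is ln 5 / ln 28 = log_28(5).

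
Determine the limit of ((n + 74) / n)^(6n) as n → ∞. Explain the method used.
lim = e^444

Rewrite as (1 + 74/n)^(6n). By the standard limit (1 + x/n)^n → e^x, we have (1 + 74/n)^n → e^74, and raising to the 6th power gives e^444.
More precisely, ln[(1 + 74/n)^(6n)] = 6n · ln(1 + 74/n) = 6n · (74/n + O(1/n^2)) = 444 + O(1/n) → 444.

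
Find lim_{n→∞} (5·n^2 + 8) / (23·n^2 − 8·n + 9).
lim = 5/23

For large n the leading n^2 terms dominate both numerator and denominator. Dividing top and bottom by n^2, every other term tends to 0, leaving 5/23.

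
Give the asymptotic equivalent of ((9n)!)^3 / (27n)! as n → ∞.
((9n)!)^3/(27n)! ~ ((2π·9n)^(2/2) / sqrt(3)) · 3^(−3·9n)  →  0

Write N = 9n. Stirling: N! ~ sqrt(2π N)(N/e)^N and (3N)! ~ sqrt(2π·3N)·(3N/e)^(3N).
  (N!)^3/(3N)! ~ (2π N)^(3/2) (N/e)^(3N) / [sqrt(2π·3N) (3N/e)^(3N)]
     = (2π N)^(3/2) / sqrt(2π·3N) · (N/(3N))^(3N)
     = (2π N)^((3−1)/2) / sqrt(3) · 3^(−3N).
Since 3^3 > 1, the factor 3^(−3N) decays exponentially, so the ratio → 0. Substituting N = 9n gives the stated form.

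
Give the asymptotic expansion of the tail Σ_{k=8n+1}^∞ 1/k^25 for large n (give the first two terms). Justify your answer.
Σ_{k>8n} 1/k^25 = 1/(24 · (8n)^24) − 1/(2 · (8n)^25) + O(1/(8n)^26)

Compare to the integral: ∫_{8n}^∞ x^(−25) dx = [−x^(−24)/24]_{8n}^∞ = 1/((25−1)·(8n)^24). The Euler-Maclaurin correction adds −f(8n)/2 = −1/(2·(8n)^25). Euler-Maclaurin then gives
  Σ_{k>8n} 1/k^25 = ∫_{8n}^∞ dx/x^25 − 1/(2·(8n)^25) + O(1/(8n)^26).
(Equivalently this is ζ(25) − Σ_{k≤8n} 1/k^25.)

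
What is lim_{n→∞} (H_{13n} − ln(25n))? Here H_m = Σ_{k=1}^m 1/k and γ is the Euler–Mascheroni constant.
lim = ln(13/25) + γ

By Euler-Maclaurin, H_m = ln m + γ + O(1/m). So
  H_{13n} − ln(25n) = ln(13n) + γ − ln(25n) + O(1/n)
                       = ln(13/25) + γ + O(1/n).
Hence the limit is ln(13/25) + γ.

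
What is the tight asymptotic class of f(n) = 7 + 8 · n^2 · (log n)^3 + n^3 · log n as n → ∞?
f(n) ∈ Θ(n^3 · log n)

Compare the terms by growth order. For large n, n^a · (log n)^b dominates n^a' · (log n)^b' iff a > a', or (a = a' and b > b'). Ranking the 3 terms shows the dominant one is n^3 · log n. Hence f(n) ∈ Θ(n^3 · log n).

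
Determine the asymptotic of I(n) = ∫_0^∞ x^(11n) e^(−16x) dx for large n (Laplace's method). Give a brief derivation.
I(n) ~ (sqrt(2π·11n) / 16) · (11n/(16e))^(11n)

Write the integrand as exp(11n ln x − 16x) and set f(x) = 11n ln x − 16x. Then f'(x) = 11n/x − 16 = 0 at x* = 11n/16, and f''(x*) = −11n/x*^2 = −16^2/(11n). Laplace's method (interior maximum) gives
  I(n) ~ e^(f(x*)) · sqrt(2π / |f''(x*)|)
        = exp(11n ln(11n/16) − 11n) · sqrt(2π · 11n / 16^2)
        = (11n/16)^(11n) e^(−11n) · sqrt(2π·11n) / 16
        = (sqrt(2π·11n) / 16) · (11n/(16e))^(11n).
This matches Γ(11n+1)/16^(11n+1) with Stirling applied to Γ.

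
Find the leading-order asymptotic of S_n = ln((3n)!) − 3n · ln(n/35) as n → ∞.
S_n ~ 3n · (ln 105 − 1) + O(ln n)

Stirling: ln((3n)!) = 3n ln(3n) − 3n + O(ln n).
  S_n = 3n ln(3n) − 3n − 3n ln(n/35) + O(ln n)
      = 3n ln(3n) − 3n ln n + 3n ln 35 − 3n + O(ln n)
      = 3n ln 3 + 3n ln 35 − 3n + O(ln n)
      = 3n (ln 105 − 1) + O(ln n).
Numerically ln(105) − 1 ≈ 3.6540.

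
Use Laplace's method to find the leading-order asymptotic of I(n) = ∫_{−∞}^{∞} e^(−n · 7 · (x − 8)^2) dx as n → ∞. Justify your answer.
I(n) = sqrt(π/(7n))

Here φ(x) = 7 · (x − 8)^2 has its unique minimum at x* = 8 with φ(x*) = 0 and φ''(x*) = 14. Laplace's method gives
  I(n) ~ e^(−n φ(x*)) · sqrt(2π / (n · φ''(x*))) = sqrt(2π / (14n)) = sqrt(π/(7n)).
This is exact: substituting u = (x − 8)·sqrt(7n) gives I(n) = (1/sqrt(7n)) ∫_{−∞}^{∞} e^(−u^2) du = sqrt(π/(7n)).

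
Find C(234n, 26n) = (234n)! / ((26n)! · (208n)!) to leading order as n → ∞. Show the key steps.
C(234n, 26n) ~ (387420489/16777216)^(26n) · sqrt(9/(16π·26n))

Write N = 26n. Apply Stirling to each factorial:
  (9N)! ~ sqrt(2π·9N) · (9N/e)^(9N),
  N! ~ sqrt(2π N) · (N/e)^N,
  (8N)! ~ sqrt(2π·8N) · (8N/e)^(8N).
The exponential factors combine to (9N)^(9N) / (N^N · (8N)^(8N)) = 9^(9N)/8^(8N) = (9^9/8^8)^N = (387420489/16777216)^N.
The square-root prefactors combine to sqrt(2π·9N) / (sqrt(2π N)·sqrt(2π·8N)) = sqrt(9 / (2π·8·N)) = sqrt(9/(16π·26n)).
Substituting N = 26n: C(234n, 26n) ~ (387420489/16777216)^(26n) · sqrt(9/(16π·26n)).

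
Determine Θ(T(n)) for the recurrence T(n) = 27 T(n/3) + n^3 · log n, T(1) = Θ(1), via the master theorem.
T(n) = Θ(n^3 · (log n)^2)

Here log_3 27 = 3 and f(n) = n^3 · log n = Θ(n^(log_3 27) · (log n)^1). This is the extended Case 2 of the master theorem (f matches the critical exponent up to log factors), giving T(n) = Θ(n^(log_3 27) · (log n)^(1+1)) = Θ(n^3 · (log n)^2).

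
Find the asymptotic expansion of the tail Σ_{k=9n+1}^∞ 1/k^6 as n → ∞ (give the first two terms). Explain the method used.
Σ_{k>9n} 1/k^6 = 1/(5 · (9n)^5) − 1/(2 · (9n)^6) + O(1/(9n)^7)

Compare to the integral: ∫_{9n}^∞ x^(−6) dx = [−x^(−5)/5]_{9n}^∞ = 1/((6−1)·(9n)^5). The Euler-Maclaurin correction adds −f(9n)/2 = −1/(2·(9n)^6). Euler-Maclaurin then gives
  Σ_{k>9n} 1/k^6 = ∫_{9n}^∞ dx/x^6 − 1/(2·(9n)^6) + O(1/(9n)^7).
(Equivalently this is ζ(6) − Σ_{k≤9n} 1/k^6.)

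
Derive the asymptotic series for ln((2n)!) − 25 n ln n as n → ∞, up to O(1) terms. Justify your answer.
ln((2n)!) − 25 n ln n = −23 n ln n + 2(ln 2 − 1) n + (1/2) ln(2π·2n) + O(1/n)

Stirling: ln((2n)!) = 2n ln(2n) − 2n + (1/2) ln(2π·2n) + O(1/n).
Expand 2n ln(2n) = 2n (ln n + ln 2) = 2n ln n + 2n ln 2.
Subtract 25n ln n: leading term is (2 − 25) n ln n = −23 n ln n. The next term is 2n ln 2 − 2n = 2(ln 2 − 1) n. Then the (1/2) ln(2π·2n) correction.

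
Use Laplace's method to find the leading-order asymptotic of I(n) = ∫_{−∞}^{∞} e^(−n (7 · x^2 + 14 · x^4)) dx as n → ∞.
I(n) ~ sqrt(π/(7n))

φ(x) = 7 · x^2 + 14 · x^4 has its unique global minimum at x* = 0 (since φ'(x) = 14x + 56x^3 = 0 only at x = 0 for real x with both coefficients positive, and φ → ∞ as |x| → ∞). At x* = 0, φ(0) = 0 and φ''(0) = 14. Laplace's method then gives
  I(n) ~ sqrt(2π / (n · φ''(0))) · e^(−n φ(0)) = sqrt(2π / (14n)) = sqrt(π/(7n)).
The 14 · x^4 term contributes only at subleading order (an O(1/n) relative correction).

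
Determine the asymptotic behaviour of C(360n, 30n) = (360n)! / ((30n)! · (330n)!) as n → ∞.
C(360n, 30n) ~ (8916100448256/285311670611)^(30n) · sqrt(6/(11π·30n))

Write N = 30n. Apply Stirling to each factorial:
  (12N)! ~ sqrt(2π·12N) · (12N/e)^(12N),
  N! ~ sqrt(2π N) · (N/e)^N,
  (11N)! ~ sqrt(2π·11N) · (11N/e)^(11N).
The exponential factors combine to (12N)^(12N) / (N^N · (11N)^(11N)) = 12^(12N)/11^(11N) = (12^12/11^11)^N = (8916100448256/285311670611)^N.
The square-root prefactors combine to sqrt(2π·12N) / (sqrt(2π N)·sqrt(2π·11N)) = sqrt(12 / (2π·11·N)) = sqrt(6/(11π·30n)).
Substituting N = 30n: C(360n, 30n) ~ (8916100448256/285311670611)^(30n) · sqrt(6/(11π·30n)).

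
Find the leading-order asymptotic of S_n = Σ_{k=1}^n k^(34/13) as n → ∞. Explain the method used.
S_n ~ (13/47) · n^(47/13)

Integral comparison: Σ_{k=1}^n k^(34/13) = ∫_0^n x^(34/13) dx + O(n^(34/13)). The integral is n^(1 + 34/13) / (1 + 34/13) = n^((34+13)/13) / ((34+13)/13) = (13/47) · n^(47/13).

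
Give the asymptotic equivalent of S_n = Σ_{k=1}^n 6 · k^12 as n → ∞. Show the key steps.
S_n ~ 6 · n^13 / 13

By integral comparison (Euler-Maclaurin), Σ_{k=1}^n 6 · k^12 = 6 · ∫_0^n x^12 dx + O(n^12) = 6 · n^13/13 + O(n^12). (Equivalently, Faulhaber's formula gives the same leading term.)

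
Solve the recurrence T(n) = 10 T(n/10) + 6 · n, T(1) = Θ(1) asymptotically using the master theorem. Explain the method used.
T(n) = Θ(n log n)

log_10 10 = 1, and f(n) = 6 · n = Θ(n^(log_10 10)). This is Case 2 of the master theorem: T(n) = Θ(f(n) · log n) = Θ(n log n).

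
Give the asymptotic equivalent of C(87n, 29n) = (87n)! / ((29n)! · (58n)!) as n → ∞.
C(87n, 29n) ~ (27/4)^(29n) · sqrt(3/(4π·29n))

Write N = 29n. Apply Stirling to each factorial:
  (3N)! ~ sqrt(2π·3N) · (3N/e)^(3N),
  N! ~ sqrt(2π N) · (N/e)^N,
  (2N)! ~ sqrt(2π·2N) · (2N/e)^(2N).
The exponential factors combine to (3N)^(3N) / (N^N · (2N)^(2N)) = 3^(3N)/2^(2N) = (3^3/2^2)^N = (27/4)^N.
The square-root prefactors combine to sqrt(2π·3N) / (sqrt(2π N)·sqrt(2π·2N)) = sqrt(3 / (2π·2·N)) = sqrt(3/(4π·29n)).
Substituting N = 29n: C(87n, 29n) ~ (27/4)^(29n) · sqrt(3/(4π·29n)).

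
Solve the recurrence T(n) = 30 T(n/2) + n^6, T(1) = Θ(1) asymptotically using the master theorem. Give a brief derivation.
T(n) = Θ(n^6)

log_2 30 ≈ 4.907. f(n) = n^6 dominates n^(log_2 30) since 6 > 4.907, and the regularity condition a·f(n/b) = 30·(n/2)^6 = (30/64)·n^6 ≤ c·f(n) holds with c = 30/64 ≈ 0.469 < 1. So this is Case 3: T(n) = Θ(f(n)) = Θ(n^6).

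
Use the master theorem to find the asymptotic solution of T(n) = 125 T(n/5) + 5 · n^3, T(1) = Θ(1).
T(n) = Θ(n^3 log n)

log_5 125 = 3, and f(n) = 5 · n^3 = Θ(n^(log_5 125)). This is Case 2 of the master theorem: T(n) = Θ(f(n) · log n) = Θ(n^3 log n).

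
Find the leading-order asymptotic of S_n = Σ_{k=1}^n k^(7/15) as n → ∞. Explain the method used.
S_n ~ (15/22) · n^(22/15)

Integral comparison: Σ_{k=1}^n k^(7/15) = ∫_0^n x^(7/15) dx + O(n^(7/15)). The integral is n^(1 + 7/15) / (1 + 7/15) = n^((7+15)/15) / ((7+15)/15) = (15/22) · n^(22/15).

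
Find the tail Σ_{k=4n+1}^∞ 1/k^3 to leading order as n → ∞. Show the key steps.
Σ_{k>4n} 1/k^3 ~ 1/(2 · (4n)^2)

Compare to the integral: ∫_{4n}^∞ x^(−3) dx = [−x^(−2)/2]_{4n}^∞ = 1/((3−1)·(4n)^2). Euler-Maclaurin then gives
  Σ_{k>4n} 1/k^3 = ∫_{4n}^∞ dx/x^3 − 1/(2·(4n)^3) + O(1/(4n)^4).
(Equivalently this is ζ(3) − Σ_{k≤4n} 1/k^3.)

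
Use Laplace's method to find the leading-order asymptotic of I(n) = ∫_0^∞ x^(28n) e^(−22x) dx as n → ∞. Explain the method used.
I(n) ~ (sqrt(2π·28n) / 22) · (28n/(22e))^(28n)

Write the integrand as exp(28n ln x − 22x) and set f(x) = 28n ln x − 22x. Then f'(x) = 28n/x − 22 = 0 at x* = 28n/22, and f''(x*) = −28n/x*^2 = −22^2/(28n). Laplace's method (interior maximum) gives
  I(n) ~ e^(f(x*)) · sqrt(2π / |f''(x*)|)
        = exp(28n ln(28n/22) − 28n) · sqrt(2π · 28n / 22^2)
        = (28n/22)^(28n) e^(−28n) · sqrt(2π·28n) / 22
        = (sqrt(2π·28n) / 22) · (28n/(22e))^(28n).
This matches Γ(28n+1)/22^(28n+1) with Stirling applied to Γ.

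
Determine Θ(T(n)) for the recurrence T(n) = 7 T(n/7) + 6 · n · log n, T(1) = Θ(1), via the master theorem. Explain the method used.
T(n) = Θ(n · (log n)^2)

Here log_7 7 = 1 and f(n) = 6 · n · log n = Θ(n^(log_7 7) · (log n)^1). This is the extended Case 2 of the master theorem (f matches the critical exponent up to log factors), giving T(n) = Θ(n^(log_7 7) · (log n)^(1+1)) = Θ(n · (log n)^2).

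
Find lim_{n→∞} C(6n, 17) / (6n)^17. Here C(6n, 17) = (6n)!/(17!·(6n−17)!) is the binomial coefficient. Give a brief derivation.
lim = 1/17! = 1/355687428096000

With N = 6n → ∞: C(N, 17) / N^17 = [N(N−1)…(N−16)] / (17! · N^17) = (1/17!) · 1 · (1 − 1/(6n)) · … · (1 − 16/(6n)). Each factor → 1 as N → ∞, so the limit is 1/17! = 1/355687428096000.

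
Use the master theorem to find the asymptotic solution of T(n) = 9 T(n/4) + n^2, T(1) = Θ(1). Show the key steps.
T(n) = Θ(n^2)

log_4 9 ≈ 1.585. f(n) = n^2 dominates n^(log_4 9) since 2 > 1.585, and the regularity condition a·f(n/b) = 9·(n/4)^2 = (9/16)·n^2 ≤ c·f(n) holds with c = 9/16 ≈ 0.562 < 1. So this is Case 3: T(n) = Θ(f(n)) = Θ(n^2).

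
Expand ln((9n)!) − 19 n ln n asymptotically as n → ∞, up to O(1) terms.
ln((9n)!) − 19 n ln n = −10 n ln n + 9(ln 9 − 1) n + (1/2) ln(2π·9n) + O(1/n)

Stirling: ln((9n)!) = 9n ln(9n) − 9n + (1/2) ln(2π·9n) + O(1/n).
Expand 9n ln(9n) = 9n (ln n + ln 9) = 9n ln n + 9n ln 9.
Subtract 19n ln n: leading term is (9 − 19) n ln n = −10 n ln n. The next term is 9n ln 9 − 9n = 9(ln 9 − 1) n. Then the (1/2) ln(2π·9n) correction.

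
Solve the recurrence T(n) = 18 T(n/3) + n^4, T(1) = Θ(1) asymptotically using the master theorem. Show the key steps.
T(n) = Θ(n^4)

log_3 18 ≈ 2.631. f(n) = n^4 dominates n^(log_3 18) since 4 > 2.631, and the regularity condition a·f(n/b) = 18·(n/3)^4 = (18/81)·n^4 ≤ c·f(n) holds with c = 18/81 ≈ 0.222 < 1. So this is Case 3: T(n) = Θ(f(n)) = Θ(n^4).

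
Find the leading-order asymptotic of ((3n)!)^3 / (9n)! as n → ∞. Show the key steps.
((3n)!)^3/(9n)! ~ ((2π·3n)^(2/2) / sqrt(3)) · 3^(−3·3n)  →  0

Write N = 3n. Stirling: N! ~ sqrt(2π N)(N/e)^N and (3N)! ~ sqrt(2π·3N)·(3N/e)^(3N).
  (N!)^3/(3N)! ~ (2π N)^(3/2) (N/e)^(3N) / [sqrt(2π·3N) (3N/e)^(3N)]
     = (2π N)^(3/2) / sqrt(2π·3N) · (N/(3N))^(3N)
     = (2π N)^((3−1)/2) / sqrt(3) · 3^(−3N).
Since 3^3 > 1, the factor 3^(−3N) decays exponentially, so the ratio → 0. Substituting N = 3n gives the stated form.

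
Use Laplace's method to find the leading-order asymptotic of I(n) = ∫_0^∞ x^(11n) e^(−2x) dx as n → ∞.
I(n) ~ (sqrt(2π·11n) / 2) · (11n/(2e))^(11n)

Write the integrand as exp(11n ln x − 2x) and set f(x) = 11n ln x − 2x. Then f'(x) = 11n/x − 2 = 0 at x* = 11n/2, and f''(x*) = −11n/x*^2 = −2^2/(11n). Laplace's method (interior maximum) gives
  I(n) ~ e^(f(x*)) · sqrt(2π / |f''(x*)|)
        = exp(11n ln(11n/2) − 11n) · sqrt(2π · 11n / 2^2)
        = (11n/2)^(11n) e^(−11n) · sqrt(2π·11n) / 2
        = (sqrt(2π·11n) / 2) · (11n/(2e))^(11n).
This matches Γ(11n+1)/2^(11n+1) with Stirling applied to Γ.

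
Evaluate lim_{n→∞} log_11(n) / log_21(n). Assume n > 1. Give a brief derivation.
lim = ln(21) / ln(11) = log_11(21)

Change of base: log_11(n) = ln n / ln 11 and log_21(n) = ln n / ln 21. The ratio is (ln n / ln 11) · (ln 21 / ln n) = ln 21 / ln 11, a constant independent of n. So the limit is ln 21 / ln 11 = log_11(21).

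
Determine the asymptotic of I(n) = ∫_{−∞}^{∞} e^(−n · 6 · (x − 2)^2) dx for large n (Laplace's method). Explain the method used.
I(n) = sqrt(π/(6n))

Here φ(x) = 6 · (x − 2)^2 has its unique minimum at x* = 2 with φ(x*) = 0 and φ''(x*) = 12. Laplace's method gives
  I(n) ~ e^(−n φ(x*)) · sqrt(2π / (n · φ''(x*))) = sqrt(2π / (12n)) = sqrt(π/(6n)).
This is exact: substituting u = (x − 2)·sqrt(6n) gives I(n) = (1/sqrt(6n)) ∫_{−∞}^{∞} e^(−u^2) du = sqrt(π/(6n)).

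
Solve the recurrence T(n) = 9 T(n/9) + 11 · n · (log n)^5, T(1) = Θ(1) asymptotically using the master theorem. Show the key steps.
T(n) = Θ(n · (log n)^6)

Here log_9 9 = 1 and f(n) = 11 · n · (log n)^5 = Θ(n^(log_9 9) · (log n)^5). This is the extended Case 2 of the master theorem (f matches the critical exponent up to log factors), giving T(n) = Θ(n^(log_9 9) · (log n)^(5+1)) = Θ(n · (log n)^6).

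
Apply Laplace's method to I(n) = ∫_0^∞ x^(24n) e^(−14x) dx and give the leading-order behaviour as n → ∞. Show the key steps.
I(n) ~ (sqrt(2π·24n) / 14) · (24n/(14e))^(24n)

Write the integrand as exp(24n ln x − 14x) and set f(x) = 24n ln x − 14x. Then f'(x) = 24n/x − 14 = 0 at x* = 24n/14, and f''(x*) = −24n/x*^2 = −14^2/(24n). Laplace's method (interior maximum) gives
  I(n) ~ e^(f(x*)) · sqrt(2π / |f''(x*)|)
        = exp(24n ln(24n/14) − 24n) · sqrt(2π · 24n / 14^2)
        = (24n/14)^(24n) e^(−24n) · sqrt(2π·24n) / 14
        = (sqrt(2π·24n) / 14) · (24n/(14e))^(24n).
This matches Γ(24n+1)/14^(24n+1) with Stirling applied to Γ.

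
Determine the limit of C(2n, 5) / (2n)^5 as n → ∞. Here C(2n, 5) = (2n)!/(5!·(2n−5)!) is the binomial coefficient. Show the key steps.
lim = 1/5! = 1/120

With N = 2n → ∞: C(N, 5) / N^5 = [N(N−1)…(N−4)] / (5! · N^5) = (1/5!) · 1 · (1 − 1/(2n)) · (1 − 2/(2n)) · (1 − 3/(2n)) · (1 − 4/(2n)). Each factor → 1 as N → ∞, so the limit is 1/5! = 1/120.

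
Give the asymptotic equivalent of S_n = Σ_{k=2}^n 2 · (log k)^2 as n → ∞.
S_n ~ 2 · n · (log n)^2

By integral comparison, S_n = ∫_1^n 2 · (log x)^2 dx + O((log n)^2). For the integral, the leading term of ∫_1^n (log x)^2 dx is n · (log n)^2 (by repeated integration by parts; each step lowers the log-exponent and produces a relatively O(1/log n) correction). Hence S_n ~ 2 · n · (log n)^2.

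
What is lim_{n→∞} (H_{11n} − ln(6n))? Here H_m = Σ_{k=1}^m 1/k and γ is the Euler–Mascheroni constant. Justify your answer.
lim = ln(11/6) + γ

By Euler-Maclaurin, H_m = ln m + γ + O(1/m). So
  H_{11n} − ln(6n) = ln(11n) + γ − ln(6n) + O(1/n)
                       = ln(11/6) + γ + O(1/n).
Hence the limit is ln(11/6) + γ.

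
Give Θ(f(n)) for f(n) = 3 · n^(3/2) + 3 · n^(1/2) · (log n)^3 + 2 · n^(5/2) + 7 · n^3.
f(n) ∈ Θ(n^3)

Compare the terms by growth order. For large n, n^a · (log n)^b dominates n^a' · (log n)^b' iff a > a', or (a = a' and b > b'). Ranking the 4 terms shows the dominant one is 7 · n^3. Hence f(n) ∈ Θ(n^3).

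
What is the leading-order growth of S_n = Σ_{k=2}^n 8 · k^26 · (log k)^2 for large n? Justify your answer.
S_n ~ 8 · n^27 · (log n)^2 / 27

By integral comparison, S_n = ∫_1^n 8 · x^26 · (log x)^2 dx + O(n^26 · (log n)^2). For the integral, the leading term of ∫_1^n x^26 (log x)^2 dx is n^27/27 · (log n)^2 (by repeated integration by parts; each step lowers the log-exponent and produces a relatively O(1/log n) correction). Hence S_n ~ 8 · n^27 · (log n)^2 / 27.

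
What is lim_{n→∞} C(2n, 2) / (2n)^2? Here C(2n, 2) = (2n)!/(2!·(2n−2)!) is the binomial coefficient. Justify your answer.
lim = 1/2! = 1/2

With N = 2n → ∞: C(N, 2) / N^2 = [N(N−1)…(N−1)] / (2! · N^2) = (1/2!) · 1 · (1 − 1/(2n)). Each factor → 1 as N → ∞, so the limit is 1/2! = 1/2.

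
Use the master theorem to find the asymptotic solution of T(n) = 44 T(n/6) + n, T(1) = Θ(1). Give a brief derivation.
T(n) = Θ(n^(log_6 44))

Master theorem: compare f(n) = n to n^(log_6 44) where log_6 44 ≈ 2.112. Since 1 < log_6 44, we have f(n) = O(n^(log_6 44 − ε)) for some ε > 0 — Case 1. Hence T(n) = Θ(n^(log_6 44)).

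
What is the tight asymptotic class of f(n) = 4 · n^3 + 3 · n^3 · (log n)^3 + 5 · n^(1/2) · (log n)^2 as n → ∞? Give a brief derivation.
f(n) ∈ Θ(n^3 · (log n)^3)

Compare the terms by growth order. For large n, n^a · (log n)^b dominates n^a' · (log n)^b' iff a > a', or (a = a' and b > b'). Ranking the 3 terms shows the dominant one is 3 · n^3 · (log n)^3. Hence f(n) ∈ Θ(n^3 · (log n)^3).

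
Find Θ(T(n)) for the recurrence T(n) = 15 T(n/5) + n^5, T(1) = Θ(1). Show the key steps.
T(n) = Θ(n^5)

log_5 15 ≈ 1.683. f(n) = n^5 dominates n^(log_5 15) since 5 > 1.683, and the regularity condition a·f(n/b) = 15·(n/5)^5 = (15/3125)·n^5 ≤ c·f(n) holds with c = 15/3125 ≈ 0.0048 < 1. So this is Case 3: T(n) = Θ(f(n)) = Θ(n^5).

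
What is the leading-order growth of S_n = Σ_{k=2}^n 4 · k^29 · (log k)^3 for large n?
S_n ~ 2 · n^30 · (log n)^3 / 15

By integral comparison, S_n = ∫_1^n 4 · x^29 · (log x)^3 dx + O(n^29 · (log n)^3). For the integral, the leading term of ∫_1^n x^29 (log x)^3 dx is n^30/30 · (log n)^3 (by repeated integration by parts; each step lowers the log-exponent and produces a relatively O(1/log n) correction). Hence S_n ~ 2 · n^30 · (log n)^3 / 15.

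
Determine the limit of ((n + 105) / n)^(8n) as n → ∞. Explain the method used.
lim = e^840

Rewrite as (1 + 105/n)^(8n). By the standard limit (1 + x/n)^n → e^x, we have (1 + 105/n)^n → e^105, and raising to the 8th power gives e^840.
More precisely, ln[(1 + 105/n)^(8n)] = 8n · ln(1 + 105/n) = 8n · (105/n + O(1/n^2)) = 840 + O(1/n) → 840.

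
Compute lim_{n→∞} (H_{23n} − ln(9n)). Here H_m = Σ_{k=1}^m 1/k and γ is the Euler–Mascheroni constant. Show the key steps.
lim = ln(23/9) + γ

By Euler-Maclaurin, H_m = ln m + γ + O(1/m). So
  H_{23n} − ln(9n) = ln(23n) + γ − ln(9n) + O(1/n)
                       = ln(23/9) + γ + O(1/n).
Hence the limit is ln(23/9) + γ.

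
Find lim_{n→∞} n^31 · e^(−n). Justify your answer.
lim = 0

Exponentials with base > 1 dominate every fixed polynomial: for any fixed c, n^c / e^n → 0 as n → ∞ (e.g. by the ratio test, or since e^n grows faster than any power of n). Hence n^31 · e^(−n) = n^31 / e^n → 0.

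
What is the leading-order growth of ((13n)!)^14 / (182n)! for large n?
((13n)!)^14/(182n)! ~ ((2π·13n)^(13/2) / sqrt(14)) · 14^(−14·13n)  →  0

Write N = 13n. Stirling: N! ~ sqrt(2π N)(N/e)^N and (14N)! ~ sqrt(2π·14N)·(14N/e)^(14N).
  (N!)^14/(14N)! ~ (2π N)^(14/2) (N/e)^(14N) / [sqrt(2π·14N) (14N/e)^(14N)]
     = (2π N)^(14/2) / sqrt(2π·14N) · (N/(14N))^(14N)
     = (2π N)^((14−1)/2) / sqrt(14) · 14^(−14N).
Since 14^14 > 1, the factor 14^(−14N) decays exponentially, so the ratio → 0. Substituting N = 13n gives the stated form.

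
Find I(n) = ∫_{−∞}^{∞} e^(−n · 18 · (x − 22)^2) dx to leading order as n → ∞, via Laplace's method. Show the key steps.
I(n) = sqrt(π/(18n))

Here φ(x) = 18 · (x − 22)^2 has its unique minimum at x* = 22 with φ(x*) = 0 and φ''(x*) = 36. Laplace's method gives
  I(n) ~ e^(−n φ(x*)) · sqrt(2π / (n · φ''(x*))) = sqrt(2π / (36n)) = sqrt(π/(18n)).
This is exact: substituting u = (x − 22)·sqrt(18n) gives I(n) = (1/sqrt(18n)) ∫_{−∞}^{∞} e^(−u^2) du = sqrt(π/(18n)).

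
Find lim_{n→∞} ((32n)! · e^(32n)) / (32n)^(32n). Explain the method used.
lim = ∞

Stirling: (32n)! ~ sqrt(2π·32n) · (32n/e)^(32n). Hence
  (32n)! · e^(32n) / (32n)^(32n) ~ sqrt(2π·32n) = sqrt(2π·32) · sqrt(n) → ∞.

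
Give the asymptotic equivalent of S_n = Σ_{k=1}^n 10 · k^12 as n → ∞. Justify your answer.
S_n ~ 10 · n^13 / 13

By integral comparison (Euler-Maclaurin), Σ_{k=1}^n 10 · k^12 = 10 · ∫_0^n x^12 dx + O(n^12) = 10 · n^13/13 + O(n^12). (Equivalently, Faulhaber's formula gives the same leading term.)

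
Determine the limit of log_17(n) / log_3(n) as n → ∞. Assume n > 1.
lim = ln(3) / ln(17) = log_17(3)

Change of base: log_17(n) = ln n / ln 17 and log_3(n) = ln n / ln 3. The ratio is (ln n / ln 17) · (ln 3 / ln n) = ln 3 / ln 17, a constant independent of n. So the limit is ln 3 / ln 17 = log_17(3).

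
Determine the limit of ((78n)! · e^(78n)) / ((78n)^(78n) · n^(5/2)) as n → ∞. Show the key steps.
lim = 0

Stirling: (78n)! ~ sqrt(2π·78n) · (78n/e)^(78n). Hence
  (78n)! · e^(78n) / (78n)^(78n) ~ sqrt(2π·78n).
Dividing by n^(5/2): sqrt(2π·78n) / n^(5/2) = sqrt(2π·78) · n^((1−5)/2), so the expression behaves like sqrt(2π·78) · n^((1−5)/2) → 0.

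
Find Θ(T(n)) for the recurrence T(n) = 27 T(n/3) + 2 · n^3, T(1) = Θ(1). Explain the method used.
T(n) = Θ(n^3 log n)

log_3 27 = 3, and f(n) = 2 · n^3 = Θ(n^(log_3 27)). This is Case 2 of the master theorem: T(n) = Θ(f(n) · log n) = Θ(n^3 log n).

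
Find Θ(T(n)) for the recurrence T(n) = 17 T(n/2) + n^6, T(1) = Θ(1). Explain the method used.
T(n) = Θ(n^6)

log_2 17 ≈ 4.087. f(n) = n^6 dominates n^(log_2 17) since 6 > 4.087, and the regularity condition a·f(n/b) = 17·(n/2)^6 = (17/64)·n^6 ≤ c·f(n) holds with c = 17/64 ≈ 0.266 < 1. So this is Case 3: T(n) = Θ(f(n)) = Θ(n^6).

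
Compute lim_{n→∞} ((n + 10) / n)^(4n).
lim = e^40

Rewrite as (1 + 10/n)^(4n). By the standard limit (1 + x/n)^n → e^x, we have (1 + 10/n)^n → e^10, and raising to the 4th power gives e^40.
More precisely, ln[(1 + 10/n)^(4n)] = 4n · ln(1 + 10/n) = 4n · (10/n + O(1/n^2)) = 40 + O(1/n) → 40.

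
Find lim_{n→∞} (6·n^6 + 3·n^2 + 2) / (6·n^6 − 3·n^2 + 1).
lim = 6/6 = 1

For large n the leading n^6 terms dominate both numerator and denominator. Dividing top and bottom by n^6, every other term tends to 0, leaving 6/6 = 1.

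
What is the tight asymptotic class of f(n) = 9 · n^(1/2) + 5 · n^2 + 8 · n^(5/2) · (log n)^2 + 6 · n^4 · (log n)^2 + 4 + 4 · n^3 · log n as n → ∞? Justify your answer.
f(n) ∈ Θ(n^4 · (log n)^2)

Compare the terms by growth order. For large n, n^a · (log n)^b dominates n^a' · (log n)^b' iff a > a', or (a = a' and b > b'). Ranking the 6 terms shows the dominant one is 6 · n^4 · (log n)^2. Hence f(n) ∈ Θ(n^4 · (log n)^2).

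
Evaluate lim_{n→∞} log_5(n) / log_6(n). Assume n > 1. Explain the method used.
lim = ln(6) / ln(5) = log_5(6)

Change of base: log_5(n) = ln n / ln 5 and log_6(n) = ln n / ln 6. The ratio is (ln n / ln 5) · (ln 6 / ln n) = ln 6 / ln 5, a constant independent of n. So the limit is ln 6 / ln 5 = log_5(6).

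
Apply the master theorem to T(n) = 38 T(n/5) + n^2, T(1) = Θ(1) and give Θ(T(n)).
T(n) = Θ(n^(log_5 38))

Master theorem: compare f(n) = n^2 to n^(log_5 38) where log_5 38 ≈ 2.260. Since 2 < log_5 38, we have f(n) = O(n^(log_5 38 − ε)) for some ε > 0 — Case 1. Hence T(n) = Θ(n^(log_5 38)).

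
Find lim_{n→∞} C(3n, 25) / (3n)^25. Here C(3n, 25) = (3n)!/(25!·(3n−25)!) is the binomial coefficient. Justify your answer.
lim = 1/25! = 1/15511210043330985984000000

With N = 3n → ∞: C(N, 25) / N^25 = [N(N−1)…(N−24)] / (25! · N^25) = (1/25!) · 1 · (1 − 1/(3n)) · … · (1 − 24/(3n)). Each factor → 1 as N → ∞, so the limit is 1/25! = 1/15511210043330985984000000.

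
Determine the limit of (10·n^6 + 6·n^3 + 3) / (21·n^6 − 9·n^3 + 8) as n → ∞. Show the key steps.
lim = 10/21

For large n the leading n^6 terms dominate both numerator and denominator. Dividing top and bottom by n^6, every other term tends to 0, leaving 10/21.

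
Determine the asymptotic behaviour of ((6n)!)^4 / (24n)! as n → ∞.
((6n)!)^4/(24n)! ~ ((2π·6n)^(3/2) / 2) · 4^(−4·6n)  →  0

Write N = 6n. Stirling: N! ~ sqrt(2π N)(N/e)^N and (4N)! ~ sqrt(2π·4N)·(4N/e)^(4N).
  (N!)^4/(4N)! ~ (2π N)^(4/2) (N/e)^(4N) / [sqrt(2π·4N) (4N/e)^(4N)]
     = (2π N)^(4/2) / sqrt(2π·4N) · (N/(4N))^(4N)
     = (2π N)^((4−1)/2) / 2 · 4^(−4N).
Since 4^4 > 1, the factor 4^(−4N) decays exponentially, so the ratio → 0. Substituting N = 6n gives the stated form.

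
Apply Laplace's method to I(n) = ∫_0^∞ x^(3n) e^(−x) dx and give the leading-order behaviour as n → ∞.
I(n) ~ sqrt(2π·3n) · (3n/e)^(3n)

Write the integrand as exp(3n ln x − x) and set f(x) = 3n ln x − x. Then f'(x) = 3n/x − 1 = 0 at x* = 3n, and f''(x*) = −3n/x*^2 = −1/(3n). Laplace's method (interior maximum) gives
  I(n) ~ e^(f(x*)) · sqrt(2π / |f''(x*)|)
        = exp(3n ln(3n) − 3n) · sqrt(2π · 3n)
        = (3n)^(3n) e^(−3n) · sqrt(2π·3n)
        = sqrt(2π·3n) · (3n/e)^(3n).
This matches Γ(3n+1) with Stirling applied to Γ.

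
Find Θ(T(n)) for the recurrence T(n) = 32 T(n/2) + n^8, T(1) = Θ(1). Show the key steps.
T(n) = Θ(n^8)

log_2 32 ≈ 5.000. f(n) = n^8 dominates n^(log_2 32) since 8 > 5.000, and the regularity condition a·f(n/b) = 32·(n/2)^8 = (32/256)·n^8 ≤ c·f(n) holds with c = 32/256 ≈ 0.125 < 1. So this is Case 3: T(n) = Θ(f(n)) = Θ(n^8).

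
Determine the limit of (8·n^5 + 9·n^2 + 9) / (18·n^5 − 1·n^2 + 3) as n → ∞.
lim = 8/18 = 4/9

For large n the leading n^5 terms dominate both numerator and denominator. Dividing top and bottom by n^5, every other term tends to 0, leaving 8/18 = 4/9.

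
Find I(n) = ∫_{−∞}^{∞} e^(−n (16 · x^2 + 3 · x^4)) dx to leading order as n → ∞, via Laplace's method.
I(n) ~ sqrt(π/(16n))

φ(x) = 16 · x^2 + 3 · x^4 has its unique global minimum at x* = 0 (since φ'(x) = 32x + 12x^3 = 0 only at x = 0 for real x with both coefficients positive, and φ → ∞ as |x| → ∞). At x* = 0, φ(0) = 0 and φ''(0) = 32. Laplace's method then gives
  I(n) ~ sqrt(2π / (n · φ''(0))) · e^(−n φ(0)) = sqrt(2π / (32n)) = sqrt(π/(16n)).
The 3 · x^4 term contributes only at subleading order (an O(1/n) relative correction).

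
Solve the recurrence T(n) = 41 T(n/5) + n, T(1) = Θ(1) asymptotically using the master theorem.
T(n) = Θ(n^(log_5 41))

Master theorem: compare f(n) = n to n^(log_5 41) where log_5 41 ≈ 2.307. Since 1 < log_5 41, we have f(n) = O(n^(log_5 41 − ε)) for some ε > 0 — Case 1. Hence T(n) = Θ(n^(log_5 41)).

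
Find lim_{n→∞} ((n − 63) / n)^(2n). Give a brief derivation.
lim = e^(−126)

Rewrite as (1 − 63/n)^(2n). By the standard limit (1 + x/n)^n → e^x, we have (1 − 63/n)^n → e^(−63), and raising to the 2nd power gives e^(−126).
More precisely, ln[(1 − 63/n)^(2n)] = 2n · ln(1 − 63/n) = 2n · (-63/n + O(1/n^2)) = -126 + O(1/n) → -126.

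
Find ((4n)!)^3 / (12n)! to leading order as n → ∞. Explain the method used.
((4n)!)^3/(12n)! ~ ((2π·4n)^(2/2) / sqrt(3)) · 3^(−3·4n)  →  0

Write N = 4n. Stirling: N! ~ sqrt(2π N)(N/e)^N and (3N)! ~ sqrt(2π·3N)·(3N/e)^(3N).
  (N!)^3/(3N)! ~ (2π N)^(3/2) (N/e)^(3N) / [sqrt(2π·3N) (3N/e)^(3N)]
     = (2π N)^(3/2) / sqrt(2π·3N) · (N/(3N))^(3N)
     = (2π N)^((3−1)/2) / sqrt(3) · 3^(−3N).
Since 3^3 > 1, the factor 3^(−3N) decays exponentially, so the ratio → 0. Substituting N = 4n gives the stated form.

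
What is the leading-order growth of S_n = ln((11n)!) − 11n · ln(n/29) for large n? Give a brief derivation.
S_n ~ 11n · (ln 319 − 1) + O(ln n)

Stirling: ln((11n)!) = 11n ln(11n) − 11n + O(ln n).
  S_n = 11n ln(11n) − 11n − 11n ln(n/29) + O(ln n)
      = 11n ln(11n) − 11n ln n + 11n ln 29 − 11n + O(ln n)
      = 11n ln 11 + 11n ln 29 − 11n + O(ln n)
      = 11n (ln 319 − 1) + O(ln n).
Numerically ln(319) − 1 ≈ 4.7652.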